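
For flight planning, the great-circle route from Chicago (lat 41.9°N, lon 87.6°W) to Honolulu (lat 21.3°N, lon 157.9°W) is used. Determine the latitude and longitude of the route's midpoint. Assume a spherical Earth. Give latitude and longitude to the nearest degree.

≈ lat 37°N, lon 127°W

Convert each endpoint to a unit vector on the sphere (x = cos φ cos λ, y = cos φ sin λ, z = sin φ).
The central angle between the endpoints is δ = arccos(p₁·p₂) ≈ 1.074 rad (61.6°).
Interpolate at f = 1/2 with slerp weights a = sin((1−f)δ)/sin δ ≈ 0.582, b = sin(fδ)/sin δ ≈ 0.582.
p = a·p₁ + b·p₂ ≈ (-0.484, -0.637, 0.600); φ = arcsin(p_z) ≈ 36.87°, λ = atan2(p_y, p_x) ≈ -127.25°.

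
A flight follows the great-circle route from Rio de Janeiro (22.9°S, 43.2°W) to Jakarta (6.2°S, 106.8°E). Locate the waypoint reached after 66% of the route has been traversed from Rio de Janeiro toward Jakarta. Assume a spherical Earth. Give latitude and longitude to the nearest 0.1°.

Convert each endpoint to a unit vector on the sphere (x = cos φ cos λ, y = cos φ sin λ, z = sin φ).
The central angle between the endpoints is δ = arccos(p₁·p₂) ≈ 2.420 rad (138.7°).
Interpolate at f = 0.66 with slerp weights a = sin((1−f)δ)/sin δ ≈ 1.111, b = sin(fδ)/sin δ ≈ 1.514.
p = a·p₁ + b·p₂ ≈ (0.311, 0.741, -0.596); φ = arcsin(p_z) ≈ -36.56°, λ = atan2(p_y, p_x) ≈ 67.25°.

≈ (36.6°S, 67.2°E)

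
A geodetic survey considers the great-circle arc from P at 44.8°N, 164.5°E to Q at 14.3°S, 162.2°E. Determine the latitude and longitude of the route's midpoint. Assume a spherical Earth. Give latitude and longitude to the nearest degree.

≈ 15°N, 163°E

The haversine formula gives a central angle δ ≈ 1.032 rad (59.1°) between the endpoints.
Interpolate at f = 1/2 with slerp weights a = sin((1−f)δ)/sin δ ≈ 0.575, b = sin(fδ)/sin δ ≈ 0.575.
p = a·p₁ + b·p₂ ≈ (-0.923, 0.279, 0.263); φ = arcsin(p_z) ≈ 15.25°, λ = atan2(p_y, p_x) ≈ 163.17°.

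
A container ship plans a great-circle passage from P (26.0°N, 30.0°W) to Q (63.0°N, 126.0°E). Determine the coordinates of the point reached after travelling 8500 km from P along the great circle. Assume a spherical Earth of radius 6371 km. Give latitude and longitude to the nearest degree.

≈ (74°N, 109°E)

Write both endpoints as unit vectors p₁, p₂ with components (cos φ cos λ, cos φ sin λ, sin φ).
The central angle between the endpoints is δ = arccos(p₁·p₂) ≈ 1.553 rad (89.0°). The total great-circle distance is δ·R ≈ 1.553 × 6371 ≈ 9894 km, so the target fraction is f = 8500/9894 ≈ 0.859.
Interpolate at f ≈ 0.859 with slerp weights a = sin((1−f)δ)/sin δ ≈ 0.217, b = sin(fδ)/sin δ ≈ 0.972.
p = a·p₁ + b·p₂ ≈ (-0.090, 0.260, 0.961); φ = arcsin(p_z) ≈ 74.05°, λ = atan2(p_y, p_x) ≈ 109.22°.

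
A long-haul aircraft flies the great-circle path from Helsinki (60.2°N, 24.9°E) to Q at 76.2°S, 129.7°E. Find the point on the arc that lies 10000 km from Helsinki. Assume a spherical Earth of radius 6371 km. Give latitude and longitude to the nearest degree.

The haversine formula gives a central angle δ ≈ 2.632 rad (150.8°) between the endpoints. The total great-circle distance is δ·R ≈ 2.632 × 6371 ≈ 16769 km, so the target fraction is f = 10000/16769 ≈ 0.596.
Interpolate at f ≈ 0.596 with slerp weights a = sin((1−f)δ)/sin δ ≈ 1.791, b = sin(fδ)/sin δ ≈ 2.050.
p = a·p₁ + b·p₂ ≈ (0.495, 0.751, -0.437); φ = arcsin(p_z) ≈ -25.90°, λ = atan2(p_y, p_x) ≈ 56.61°.

≈ 26°S, 57°E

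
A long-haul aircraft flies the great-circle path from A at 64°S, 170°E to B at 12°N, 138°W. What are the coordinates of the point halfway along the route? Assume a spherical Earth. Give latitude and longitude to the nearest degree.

The haversine formula gives a central angle δ ≈ 1.494 rad (85.6°) between the endpoints.
Interpolate at f = 1/2 with slerp weights a = sin((1−f)δ)/sin δ ≈ 0.681, b = sin(fδ)/sin δ ≈ 0.681.
p = a·p₁ + b·p₂ ≈ (-0.789, -0.394, -0.471); φ = arcsin(p_z) ≈ -28.08°, λ = atan2(p_y, p_x) ≈ -153.47°.

≈ 28°S, 153°W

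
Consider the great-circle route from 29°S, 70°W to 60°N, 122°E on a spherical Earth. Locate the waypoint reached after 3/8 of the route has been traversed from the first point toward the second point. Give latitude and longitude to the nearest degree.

≈ 26°N, 80°W

From cos δ = sin φ₁ sin φ₂ + cos φ₁ cos φ₂ cos Δλ, the central angle is δ ≈ 2.582 rad (148.0°).
Interpolate at f = 3/8 with slerp weights a = sin((1−f)δ)/sin δ ≈ 1.883, b = sin(fδ)/sin δ ≈ 1.553.
p = a·p₁ + b·p₂ ≈ (0.152, -0.889, 0.432); φ = arcsin(p_z) ≈ 25.59°, λ = atan2(p_y, p_x) ≈ -80.31°.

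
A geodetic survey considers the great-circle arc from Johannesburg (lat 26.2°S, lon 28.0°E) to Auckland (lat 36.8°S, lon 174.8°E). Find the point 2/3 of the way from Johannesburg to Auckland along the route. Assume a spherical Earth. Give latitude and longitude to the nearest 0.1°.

Convert each endpoint to a unit vector on the sphere (x = cos φ cos λ, y = cos φ sin λ, z = sin φ).
The central angle between the endpoints is δ = arccos(p₁·p₂) ≈ 1.914 rad (109.7°).
Interpolate at f = 2/3 with slerp weights a = sin((1−f)δ)/sin δ ≈ 0.633, b = sin(fδ)/sin δ ≈ 1.016.
p = a·p₁ + b·p₂ ≈ (-0.309, 0.340, -0.888); φ = arcsin(p_z) ≈ -62.63°, λ = atan2(p_y, p_x) ≈ 132.27°.

≈ lat 62.6°S, lon 132.3°E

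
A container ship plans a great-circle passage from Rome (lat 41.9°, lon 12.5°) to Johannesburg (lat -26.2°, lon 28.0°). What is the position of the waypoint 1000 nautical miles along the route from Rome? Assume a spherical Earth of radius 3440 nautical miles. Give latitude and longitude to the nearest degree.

≈ lat 26°, lon 17°

Convert each endpoint to a unit vector on the sphere (x = cos φ cos λ, y = cos φ sin λ, z = sin φ).
The central angle between the endpoints is δ = arccos(p₁·p₂) ≈ 1.215 rad (69.6°). The total great-circle distance is δ·R ≈ 1.215 × 3440 ≈ 4178 nmi, so the target fraction is f = 1000/4178 ≈ 0.239.
Interpolate at f ≈ 0.239 with slerp weights a = sin((1−f)δ)/sin δ ≈ 0.851, b = sin(fδ)/sin δ ≈ 0.306.
p = a·p₁ + b·p₂ ≈ (0.861, 0.266, 0.434); φ = arcsin(p_z) ≈ 25.69°, λ = atan2(p_y, p_x) ≈ 17.17°.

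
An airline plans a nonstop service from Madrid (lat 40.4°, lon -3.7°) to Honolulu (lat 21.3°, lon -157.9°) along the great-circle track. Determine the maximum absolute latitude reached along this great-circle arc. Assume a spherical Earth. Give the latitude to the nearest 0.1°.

≈ 70.3°

The great circle lies in the plane with unit normal n̂ = (p₁ × p₂)/|p₁ × p₂|.
Here n̂_z ≈ -0.337; the vertex latitude is φ_max = arccos|n̂_z| ≈ 70.3°.
Check via Clairaut: cos φ_max = |cos φ₁| · sin C = cos(40.4°)·sin(26.3°) ≈ 0.337, again giving ≈ 70.3°.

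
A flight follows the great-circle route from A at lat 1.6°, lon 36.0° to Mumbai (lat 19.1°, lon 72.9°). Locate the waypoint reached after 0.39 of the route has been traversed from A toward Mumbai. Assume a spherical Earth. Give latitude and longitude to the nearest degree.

Write both endpoints as unit vectors p₁, p₂ with components (cos φ cos λ, cos φ sin λ, sin φ).
The central angle between the endpoints is δ = arccos(p₁·p₂) ≈ 0.701 rad (40.1°).
Interpolate at f = 0.39 with slerp weights a = sin((1−f)δ)/sin δ ≈ 0.643, b = sin(fδ)/sin δ ≈ 0.419.
p = a·p₁ + b·p₂ ≈ (0.636, 0.756, 0.155); φ = arcsin(p_z) ≈ 8.91°, λ = atan2(p_y, p_x) ≈ 49.91°.

≈ lat 9°, lon 50°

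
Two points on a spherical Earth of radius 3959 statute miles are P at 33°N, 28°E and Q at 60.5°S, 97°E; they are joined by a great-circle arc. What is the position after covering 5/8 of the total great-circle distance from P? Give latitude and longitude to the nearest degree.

≈ 29°S, 59°E

From cos δ = sin φ₁ sin φ₂ + cos φ₁ cos φ₂ cos Δλ, the central angle is δ ≈ 1.903 rad (109.0°).
Interpolate at f = 5/8 with slerp weights a = sin((1−f)δ)/sin δ ≈ 0.692, b = sin(fδ)/sin δ ≈ 0.982.
p = a·p₁ + b·p₂ ≈ (0.454, 0.752, -0.477); φ = arcsin(p_z) ≈ -28.51°, λ = atan2(p_y, p_x) ≈ 58.91°.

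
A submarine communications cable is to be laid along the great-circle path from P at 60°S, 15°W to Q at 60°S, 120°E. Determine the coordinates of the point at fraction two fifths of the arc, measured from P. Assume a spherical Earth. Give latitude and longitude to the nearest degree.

≈ 76°S, 28°E

Write both endpoints as unit vectors p₁, p₂ with components (cos φ cos λ, cos φ sin λ, sin φ).
The central angle between the endpoints is δ = arccos(p₁·p₂) ≈ 0.960 rad (55.0°).
Interpolate at f = 2/5 with slerp weights a = sin((1−f)δ)/sin δ ≈ 0.665, b = sin(fδ)/sin δ ≈ 0.457.
p = a·p₁ + b·p₂ ≈ (0.207, 0.112, -0.972); φ = arcsin(p_z) ≈ -76.40°, λ = atan2(p_y, p_x) ≈ 28.44°.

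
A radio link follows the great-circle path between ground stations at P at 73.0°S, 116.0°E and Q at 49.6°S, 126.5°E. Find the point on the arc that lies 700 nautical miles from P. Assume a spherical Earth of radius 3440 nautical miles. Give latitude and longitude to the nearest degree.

The haversine formula gives a central angle δ ≈ 0.416 rad (23.9°) between the endpoints. The total great-circle distance is δ·R ≈ 0.416 × 3440 ≈ 1432 nmi, so the target fraction is f = 700/1432 ≈ 0.489.
Interpolate at f ≈ 0.489 with slerp weights a = sin((1−f)δ)/sin δ ≈ 0.522, b = sin(fδ)/sin δ ≈ 0.500.
p = a·p₁ + b·p₂ ≈ (-0.260, 0.398, -0.880); φ = arcsin(p_z) ≈ -61.65°, λ = atan2(p_y, p_x) ≈ 123.14°.

≈ 62°S, 123°E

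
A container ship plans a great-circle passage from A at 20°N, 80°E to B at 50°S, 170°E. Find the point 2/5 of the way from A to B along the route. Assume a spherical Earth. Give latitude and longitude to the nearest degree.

≈ 12°S, 107°E

Write both endpoints as unit vectors p₁, p₂ with components (cos φ cos λ, cos φ sin λ, sin φ).
The central angle between the endpoints is δ = arccos(p₁·p₂) ≈ 1.836 rad (105.2°).
Interpolate at f = 2/5 with slerp weights a = sin((1−f)δ)/sin δ ≈ 0.924, b = sin(fδ)/sin δ ≈ 0.694.
p = a·p₁ + b·p₂ ≈ (-0.289, 0.933, -0.216); φ = arcsin(p_z) ≈ -12.46°, λ = atan2(p_y, p_x) ≈ 107.20°.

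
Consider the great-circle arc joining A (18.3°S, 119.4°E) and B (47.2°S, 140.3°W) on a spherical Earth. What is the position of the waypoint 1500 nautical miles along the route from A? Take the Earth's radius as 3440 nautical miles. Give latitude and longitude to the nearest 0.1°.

≈ (35.5°S, 139.8°E)

Write both endpoints as unit vectors p₁, p₂ with components (cos φ cos λ, cos φ sin λ, sin φ).
The central angle between the endpoints is δ = arccos(p₁·p₂) ≈ 1.455 rad (83.4°). The total great-circle distance is δ·R ≈ 1.455 × 3440 ≈ 5007 nmi, so the target fraction is f = 1500/5007 ≈ 0.300.
Interpolate at f ≈ 0.300 with slerp weights a = sin((1−f)δ)/sin δ ≈ 0.858, b = sin(fδ)/sin δ ≈ 0.425.
p = a·p₁ + b·p₂ ≈ (-0.622, 0.525, -0.581); φ = arcsin(p_z) ≈ -35.54°, λ = atan2(p_y, p_x) ≈ 139.84°.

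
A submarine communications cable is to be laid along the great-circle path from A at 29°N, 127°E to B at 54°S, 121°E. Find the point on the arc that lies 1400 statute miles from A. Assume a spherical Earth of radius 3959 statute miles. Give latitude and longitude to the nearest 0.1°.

≈ 8.8°N, 125.8°E

The haversine formula gives a central angle δ ≈ 1.451 rad (83.2°) between the endpoints. The total great-circle distance is δ·R ≈ 1.451 × 3959 ≈ 5746 mi, so the target fraction is f = 1400/5746 ≈ 0.244.
Interpolate at f ≈ 0.244 with slerp weights a = sin((1−f)δ)/sin δ ≈ 0.897, b = sin(fδ)/sin δ ≈ 0.349.
p = a·p₁ + b·p₂ ≈ (-0.578, 0.802, 0.153); φ = arcsin(p_z) ≈ 8.77°, λ = atan2(p_y, p_x) ≈ 125.76°.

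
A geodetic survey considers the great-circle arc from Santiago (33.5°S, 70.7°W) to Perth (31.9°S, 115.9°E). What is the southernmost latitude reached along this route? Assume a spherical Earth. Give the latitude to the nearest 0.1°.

The great circle lies in the plane with unit normal n̂ = (p₁ × p₂)/|p₁ × p₂|.
Here n̂_z ≈ -0.089; the vertex latitude is φ_max = arccos|n̂_z| ≈ 84.9°.
Check via Clairaut: cos φ_max = |cos φ₁| · sin C = cos(33.5°)·sin(173.9°) ≈ 0.089, again giving ≈ 84.9°.

≈ 84.9°S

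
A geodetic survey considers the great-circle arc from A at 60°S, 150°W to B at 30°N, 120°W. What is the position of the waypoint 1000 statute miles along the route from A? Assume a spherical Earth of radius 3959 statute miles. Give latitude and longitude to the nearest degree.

From cos δ = sin φ₁ sin φ₂ + cos φ₁ cos φ₂ cos Δλ, the central angle is δ ≈ 1.629 rad (93.3°). The total great-circle distance is δ·R ≈ 1.629 × 3959 ≈ 6449 mi, so the target fraction is f = 1000/6449 ≈ 0.155.
Interpolate at f ≈ 0.155 with slerp weights a = sin((1−f)δ)/sin δ ≈ 0.983, b = sin(fδ)/sin δ ≈ 0.250.
p = a·p₁ + b·p₂ ≈ (-0.534, -0.433, -0.726); φ = arcsin(p_z) ≈ -46.55°, λ = atan2(p_y, p_x) ≈ -140.93°.

≈ 47°S, 141°W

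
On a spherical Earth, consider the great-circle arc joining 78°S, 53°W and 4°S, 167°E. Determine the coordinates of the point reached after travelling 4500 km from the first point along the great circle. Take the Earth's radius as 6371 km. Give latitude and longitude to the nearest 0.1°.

≈ 57.9°S, 178.9°E

Write both endpoints as unit vectors p₁, p₂ with components (cos φ cos λ, cos φ sin λ, sin φ).
The central angle between the endpoints is δ = arccos(p₁·p₂) ≈ 1.662 rad (95.2°). The total great-circle distance is δ·R ≈ 1.662 × 6371 ≈ 10586 km, so the target fraction is f = 4500/10586 ≈ 0.425.
Interpolate at f ≈ 0.425 with slerp weights a = sin((1−f)δ)/sin δ ≈ 0.820, b = sin(fδ)/sin δ ≈ 0.652.
p = a·p₁ + b·p₂ ≈ (-0.531, 0.010, -0.847); φ = arcsin(p_z) ≈ -57.93°, λ = atan2(p_y, p_x) ≈ 178.91°.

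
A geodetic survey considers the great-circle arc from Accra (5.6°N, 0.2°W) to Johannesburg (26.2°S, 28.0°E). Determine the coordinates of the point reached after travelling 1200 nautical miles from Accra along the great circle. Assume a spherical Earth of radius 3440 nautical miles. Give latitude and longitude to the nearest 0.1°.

From cos δ = sin φ₁ sin φ₂ + cos φ₁ cos φ₂ cos Δλ, the central angle is δ ≈ 0.732 rad (41.9°). The total great-circle distance is δ·R ≈ 0.732 × 3440 ≈ 2518 nmi, so the target fraction is f = 1200/2518 ≈ 0.477.
Interpolate at f ≈ 0.477 with slerp weights a = sin((1−f)δ)/sin δ ≈ 0.559, b = sin(fδ)/sin δ ≈ 0.511.
p = a·p₁ + b·p₂ ≈ (0.962, 0.214, -0.171); φ = arcsin(p_z) ≈ -9.86°, λ = atan2(p_y, p_x) ≈ 12.52°.

≈ (9.9°S, 12.5°E)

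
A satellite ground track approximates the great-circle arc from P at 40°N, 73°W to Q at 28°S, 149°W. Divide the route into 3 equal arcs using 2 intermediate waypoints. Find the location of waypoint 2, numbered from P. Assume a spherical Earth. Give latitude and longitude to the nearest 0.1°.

Convert each endpoint to a unit vector on the sphere (x = cos φ cos λ, y = cos φ sin λ, z = sin φ).
The central angle between the endpoints is δ = arccos(p₁·p₂) ≈ 1.709 rad (97.9°).
Interpolate at f = 2/3 with slerp weights a = sin((1−f)δ)/sin δ ≈ 0.545, b = sin(fδ)/sin δ ≈ 0.917.
p = a·p₁ + b·p₂ ≈ (-0.572, -0.816, -0.081); φ = arcsin(p_z) ≈ -4.62°, λ = atan2(p_y, p_x) ≈ -125.04°.

≈ 4.6°S, 125.0°W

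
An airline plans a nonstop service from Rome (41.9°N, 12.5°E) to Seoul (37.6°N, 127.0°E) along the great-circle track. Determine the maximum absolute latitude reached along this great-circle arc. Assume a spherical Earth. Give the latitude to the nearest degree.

The great circle lies in the plane with unit normal n̂ = (p₁ × p₂)/|p₁ × p₂|.
Here n̂_z ≈ +0.544; the vertex latitude is φ_max = arccos|n̂_z| ≈ 57.1°.
Check via Clairaut: cos φ_max = |cos φ₁| · sin C = cos(41.9°)·sin(46.9°) ≈ 0.544, again giving ≈ 57.1°.

≈ 57°N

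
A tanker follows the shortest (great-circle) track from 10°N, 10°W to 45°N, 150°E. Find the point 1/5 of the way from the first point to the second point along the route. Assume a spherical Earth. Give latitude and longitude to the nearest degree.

From cos δ = sin φ₁ sin φ₂ + cos φ₁ cos φ₂ cos Δλ, the central angle is δ ≈ 2.131 rad (122.1°).
Interpolate at f = 1/5 with slerp weights a = sin((1−f)δ)/sin δ ≈ 1.170, b = sin(fδ)/sin δ ≈ 0.488.
p = a·p₁ + b·p₂ ≈ (0.836, -0.027, 0.548); φ = arcsin(p_z) ≈ 33.25°, λ = atan2(p_y, p_x) ≈ -1.88°.

≈ 33°N, 2°W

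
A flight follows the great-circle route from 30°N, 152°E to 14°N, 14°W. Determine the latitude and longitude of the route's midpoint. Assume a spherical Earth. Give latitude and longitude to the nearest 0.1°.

≈ 71.6°N, 44.2°E

Convert each endpoint to a unit vector on the sphere (x = cos φ cos λ, y = cos φ sin λ, z = sin φ).
The central angle between the endpoints is δ = arccos(p₁·p₂) ≈ 2.338 rad (134.0°).
Interpolate at f = 1/2 with slerp weights a = sin((1−f)δ)/sin δ ≈ 1.279, b = sin(fδ)/sin δ ≈ 1.279.
p = a·p₁ + b·p₂ ≈ (0.226, 0.220, 0.949); φ = arcsin(p_z) ≈ 71.62°, λ = atan2(p_y, p_x) ≈ 44.18°.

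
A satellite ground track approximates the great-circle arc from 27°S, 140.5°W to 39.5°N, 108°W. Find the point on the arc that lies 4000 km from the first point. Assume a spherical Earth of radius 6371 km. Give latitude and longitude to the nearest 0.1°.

≈ 6.0°N, 125.7°W

From cos δ = sin φ₁ sin φ₂ + cos φ₁ cos φ₂ cos Δλ, the central angle is δ ≈ 1.275 rad (73.1°). The total great-circle distance is δ·R ≈ 1.275 × 6371 ≈ 8126 km, so the target fraction is f = 4000/8126 ≈ 0.492.
Interpolate at f ≈ 0.492 with slerp weights a = sin((1−f)δ)/sin δ ≈ 0.631, b = sin(fδ)/sin δ ≈ 0.614.
p = a·p₁ + b·p₂ ≈ (-0.580, -0.808, 0.104); φ = arcsin(p_z) ≈ 5.99°, λ = atan2(p_y, p_x) ≈ -125.67°.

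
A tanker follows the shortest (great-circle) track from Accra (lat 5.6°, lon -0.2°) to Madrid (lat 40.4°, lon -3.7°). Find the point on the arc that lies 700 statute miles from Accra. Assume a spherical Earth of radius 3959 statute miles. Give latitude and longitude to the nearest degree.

Write both endpoints as unit vectors p₁, p₂ with components (cos φ cos λ, cos φ sin λ, sin φ).
The central angle between the endpoints is δ = arccos(p₁·p₂) ≈ 0.610 rad (34.9°). The total great-circle distance is δ·R ≈ 0.610 × 3959 ≈ 2414 mi, so the target fraction is f = 700/2414 ≈ 0.290.
Interpolate at f ≈ 0.290 with slerp weights a = sin((1−f)δ)/sin δ ≈ 0.733, b = sin(fδ)/sin δ ≈ 0.307.
p = a·p₁ + b·p₂ ≈ (0.963, -0.018, 0.271); φ = arcsin(p_z) ≈ 15.70°, λ = atan2(p_y, p_x) ≈ -1.05°.

≈ lat 16°, lon -1°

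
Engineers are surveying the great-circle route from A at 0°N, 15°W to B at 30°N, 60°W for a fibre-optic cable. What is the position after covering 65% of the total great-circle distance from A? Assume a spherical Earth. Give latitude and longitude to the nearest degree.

The haversine formula gives a central angle δ ≈ 0.912 rad (52.2°) between the endpoints.
Interpolate at f = 0.65 with slerp weights a = sin((1−f)δ)/sin δ ≈ 0.397, b = sin(fδ)/sin δ ≈ 0.707.
p = a·p₁ + b·p₂ ≈ (0.689, -0.633, 0.353); φ = arcsin(p_z) ≈ 20.69°, λ = atan2(p_y, p_x) ≈ -42.55°.

≈ 21°N, 43°W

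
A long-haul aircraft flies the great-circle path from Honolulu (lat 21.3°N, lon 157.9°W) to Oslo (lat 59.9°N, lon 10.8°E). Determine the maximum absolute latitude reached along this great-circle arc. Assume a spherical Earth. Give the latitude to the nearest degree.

The great circle lies in the plane with unit normal n̂ = (p₁ × p₂)/|p₁ × p₂|.
Here n̂_z ≈ +0.093; the vertex latitude is φ_max = arccos|n̂_z| ≈ 84.7°.
Check via Clairaut: cos φ_max = |cos φ₁| · sin C = cos(21.3°)·sin(5.7°) ≈ 0.093, again giving ≈ 84.7°.

≈ 85°N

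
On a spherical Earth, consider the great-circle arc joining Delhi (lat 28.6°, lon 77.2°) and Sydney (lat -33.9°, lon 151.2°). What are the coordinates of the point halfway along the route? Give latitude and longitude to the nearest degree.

≈ lat -3°, lon 113°

Write both endpoints as unit vectors p₁, p₂ with components (cos φ cos λ, cos φ sin λ, sin φ).
The central angle between the endpoints is δ = arccos(p₁·p₂) ≈ 1.637 rad (93.8°).
Interpolate at f = 1/2 with slerp weights a = sin((1−f)δ)/sin δ ≈ 0.732, b = sin(fδ)/sin δ ≈ 0.732.
p = a·p₁ + b·p₂ ≈ (-0.390, 0.919, -0.058); φ = arcsin(p_z) ≈ -3.32°, λ = atan2(p_y, p_x) ≈ 112.99°.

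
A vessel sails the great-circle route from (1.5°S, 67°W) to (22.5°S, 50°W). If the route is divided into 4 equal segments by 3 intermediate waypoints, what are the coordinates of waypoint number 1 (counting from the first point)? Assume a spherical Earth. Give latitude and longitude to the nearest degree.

The haversine formula gives a central angle δ ≈ 0.466 rad (26.7°) between the endpoints.
Interpolate at f = 1/4 with slerp weights a = sin((1−f)δ)/sin δ ≈ 0.762, b = sin(fδ)/sin δ ≈ 0.259.
p = a·p₁ + b·p₂ ≈ (0.451, -0.884, -0.119); φ = arcsin(p_z) ≈ -6.83°, λ = atan2(p_y, p_x) ≈ -62.96°.

≈ (7°S, 63°W)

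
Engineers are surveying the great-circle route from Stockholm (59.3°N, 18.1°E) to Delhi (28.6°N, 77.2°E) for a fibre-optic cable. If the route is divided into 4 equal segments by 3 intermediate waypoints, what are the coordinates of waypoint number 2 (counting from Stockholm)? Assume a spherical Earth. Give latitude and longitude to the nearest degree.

≈ 48°N, 56°E

Write both endpoints as unit vectors p₁, p₂ with components (cos φ cos λ, cos φ sin λ, sin φ).
The central angle between the endpoints is δ = arccos(p₁·p₂) ≈ 0.874 rad (50.1°).
Interpolate at f = 2/4 with slerp weights a = sin((1−f)δ)/sin δ ≈ 0.552, b = sin(fδ)/sin δ ≈ 0.552.
p = a·p₁ + b·p₂ ≈ (0.375, 0.560, 0.739); φ = arcsin(p_z) ≈ 47.62°, λ = atan2(p_y, p_x) ≈ 56.18°.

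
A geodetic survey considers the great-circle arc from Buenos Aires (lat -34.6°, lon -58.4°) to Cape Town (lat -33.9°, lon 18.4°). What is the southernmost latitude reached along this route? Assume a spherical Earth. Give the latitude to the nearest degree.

The great circle lies in the plane with unit normal n̂ = (p₁ × p₂)/|p₁ × p₂|.
Here n̂_z ≈ +0.755; the vertex latitude is φ_max = arccos|n̂_z| ≈ 41.0°.
Check via Clairaut: cos φ_max = |cos φ₁| · sin C = cos(34.6°)·sin(113.5°) ≈ 0.755, again giving ≈ 41.0°.

≈ -41°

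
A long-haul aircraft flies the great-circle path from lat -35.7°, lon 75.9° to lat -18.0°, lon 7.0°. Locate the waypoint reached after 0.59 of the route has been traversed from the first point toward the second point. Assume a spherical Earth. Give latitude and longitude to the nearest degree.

≈ lat -30°, lon 32°

Convert each endpoint to a unit vector on the sphere (x = cos φ cos λ, y = cos φ sin λ, z = sin φ).
The central angle between the endpoints is δ = arccos(p₁·p₂) ≈ 1.095 rad (62.7°).
Interpolate at f = 0.59 with slerp weights a = sin((1−f)δ)/sin δ ≈ 0.488, b = sin(fδ)/sin δ ≈ 0.677.
p = a·p₁ + b·p₂ ≈ (0.736, 0.463, -0.494); φ = arcsin(p_z) ≈ -29.61°, λ = atan2(p_y, p_x) ≈ 32.18°.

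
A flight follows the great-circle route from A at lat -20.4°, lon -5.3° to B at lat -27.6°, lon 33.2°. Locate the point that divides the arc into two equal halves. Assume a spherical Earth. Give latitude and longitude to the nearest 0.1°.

The haversine formula gives a central angle δ ≈ 0.624 rad (35.8°) between the endpoints.
Interpolate at f = 1/2 with slerp weights a = sin((1−f)δ)/sin δ ≈ 0.525, b = sin(fδ)/sin δ ≈ 0.525.
p = a·p₁ + b·p₂ ≈ (0.880, 0.209, -0.427); φ = arcsin(p_z) ≈ -25.25°, λ = atan2(p_y, p_x) ≈ 13.39°.

≈ lat -25.2°, lon 13.4°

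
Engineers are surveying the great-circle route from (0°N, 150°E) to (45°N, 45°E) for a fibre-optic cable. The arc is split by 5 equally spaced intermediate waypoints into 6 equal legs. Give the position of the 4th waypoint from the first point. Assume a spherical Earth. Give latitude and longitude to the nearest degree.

≈ (41°N, 91°E)

The haversine formula gives a central angle δ ≈ 1.755 rad (100.5°) between the endpoints.
Interpolate at f = 4/6 with slerp weights a = sin((1−f)δ)/sin δ ≈ 0.562, b = sin(fδ)/sin δ ≈ 0.937.
p = a·p₁ + b·p₂ ≈ (-0.018, 0.749, 0.662); φ = arcsin(p_z) ≈ 41.47°, λ = atan2(p_y, p_x) ≈ 91.39°.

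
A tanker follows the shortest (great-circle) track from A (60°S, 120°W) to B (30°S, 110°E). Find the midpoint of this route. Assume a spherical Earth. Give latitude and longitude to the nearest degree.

≈ (64°S, 145°E)

From cos δ = sin φ₁ sin φ₂ + cos φ₁ cos φ₂ cos Δλ, the central angle is δ ≈ 1.415 rad (81.1°).
Interpolate at f = 1/2 with slerp weights a = sin((1−f)δ)/sin δ ≈ 0.658, b = sin(fδ)/sin δ ≈ 0.658.
p = a·p₁ + b·p₂ ≈ (-0.359, 0.251, -0.899); φ = arcsin(p_z) ≈ -64.01°, λ = atan2(p_y, p_x) ≈ 145.12°.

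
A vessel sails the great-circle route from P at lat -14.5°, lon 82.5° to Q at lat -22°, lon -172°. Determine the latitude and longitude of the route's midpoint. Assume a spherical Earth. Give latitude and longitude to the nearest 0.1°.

≈ lat -28.6°, lon 133.6°

Convert each endpoint to a unit vector on the sphere (x = cos φ cos λ, y = cos φ sin λ, z = sin φ).
The central angle between the endpoints is δ = arccos(p₁·p₂) ≈ 1.717 rad (98.4°).
Interpolate at f = 1/2 with slerp weights a = sin((1−f)δ)/sin δ ≈ 0.765, b = sin(fδ)/sin δ ≈ 0.765.
p = a·p₁ + b·p₂ ≈ (-0.606, 0.636, -0.478); φ = arcsin(p_z) ≈ -28.57°, λ = atan2(p_y, p_x) ≈ 133.62°.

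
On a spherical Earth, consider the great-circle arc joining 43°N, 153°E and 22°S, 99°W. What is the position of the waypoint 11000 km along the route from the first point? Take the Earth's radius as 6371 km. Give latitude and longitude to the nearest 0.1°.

Write both endpoints as unit vectors p₁, p₂ with components (cos φ cos λ, cos φ sin λ, sin φ).
The central angle between the endpoints is δ = arccos(p₁·p₂) ≈ 2.054 rad (117.7°). The total great-circle distance is δ·R ≈ 2.054 × 6371 ≈ 13089 km, so the target fraction is f = 11000/13089 ≈ 0.840.
Interpolate at f ≈ 0.840 with slerp weights a = sin((1−f)δ)/sin δ ≈ 0.364, b = sin(fδ)/sin δ ≈ 1.116.
p = a·p₁ + b·p₂ ≈ (-0.399, -0.901, -0.170); φ = arcsin(p_z) ≈ -9.78°, λ = atan2(p_y, p_x) ≈ -113.88°.

≈ 9.8°S, 113.9°W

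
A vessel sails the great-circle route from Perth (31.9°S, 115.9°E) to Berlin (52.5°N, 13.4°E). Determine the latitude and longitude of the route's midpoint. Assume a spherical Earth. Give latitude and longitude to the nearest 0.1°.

Convert each endpoint to a unit vector on the sphere (x = cos φ cos λ, y = cos φ sin λ, z = sin φ).
The central angle between the endpoints is δ = arccos(p₁·p₂) ≈ 2.131 rad (122.1°).
Interpolate at f = 1/2 with slerp weights a = sin((1−f)δ)/sin δ ≈ 1.033, b = sin(fδ)/sin δ ≈ 1.033.
p = a·p₁ + b·p₂ ≈ (0.229, 0.934, 0.274); φ = arcsin(p_z) ≈ 15.88°, λ = atan2(p_y, p_x) ≈ 76.25°.

≈ 15.9°N, 76.3°E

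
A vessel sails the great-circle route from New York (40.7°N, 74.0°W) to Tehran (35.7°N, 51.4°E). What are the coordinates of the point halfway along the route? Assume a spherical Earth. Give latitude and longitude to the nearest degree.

≈ (60°N, 7°W)

The haversine formula gives a central angle δ ≈ 1.547 rad (88.6°) between the endpoints.
Interpolate at f = 1/2 with slerp weights a = sin((1−f)δ)/sin δ ≈ 0.699, b = sin(fδ)/sin δ ≈ 0.699.
p = a·p₁ + b·p₂ ≈ (0.500, -0.066, 0.863); φ = arcsin(p_z) ≈ 59.71°, λ = atan2(p_y, p_x) ≈ -7.49°.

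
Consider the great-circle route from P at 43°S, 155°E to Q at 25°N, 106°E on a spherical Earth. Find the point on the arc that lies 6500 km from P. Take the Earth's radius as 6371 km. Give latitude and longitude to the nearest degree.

≈ 5°N, 119°E

Write both endpoints as unit vectors p₁, p₂ with components (cos φ cos λ, cos φ sin λ, sin φ).
The central angle between the endpoints is δ = arccos(p₁·p₂) ≈ 1.424 rad (81.6°). The total great-circle distance is δ·R ≈ 1.424 × 6371 ≈ 9070 km, so the target fraction is f = 6500/9070 ≈ 0.717.
Interpolate at f ≈ 0.717 with slerp weights a = sin((1−f)δ)/sin δ ≈ 0.397, b = sin(fδ)/sin δ ≈ 0.862.
p = a·p₁ + b·p₂ ≈ (-0.478, 0.873, 0.093); φ = arcsin(p_z) ≈ 5.36°, λ = atan2(p_y, p_x) ≈ 118.71°.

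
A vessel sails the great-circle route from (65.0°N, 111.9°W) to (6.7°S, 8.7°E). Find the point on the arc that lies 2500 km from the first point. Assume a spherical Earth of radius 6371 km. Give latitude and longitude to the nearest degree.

≈ (65°N, 57°W)

Write both endpoints as unit vectors p₁, p₂ with components (cos φ cos λ, cos φ sin λ, sin φ).
The central angle between the endpoints is δ = arccos(p₁·p₂) ≈ 1.896 rad (108.6°). The total great-circle distance is δ·R ≈ 1.896 × 6371 ≈ 12079 km, so the target fraction is f = 2500/12079 ≈ 0.207.
Interpolate at f ≈ 0.207 with slerp weights a = sin((1−f)δ)/sin δ ≈ 1.053, b = sin(fδ)/sin δ ≈ 0.404.
p = a·p₁ + b·p₂ ≈ (0.230, -0.352, 0.907); φ = arcsin(p_z) ≈ 65.12°, λ = atan2(p_y, p_x) ≈ -56.83°.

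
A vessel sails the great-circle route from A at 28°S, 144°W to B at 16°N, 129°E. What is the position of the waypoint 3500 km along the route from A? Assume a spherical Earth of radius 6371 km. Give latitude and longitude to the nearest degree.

From cos δ = sin φ₁ sin φ₂ + cos φ₁ cos φ₂ cos Δλ, the central angle is δ ≈ 1.656 rad (94.9°). The total great-circle distance is δ·R ≈ 1.656 × 6371 ≈ 10550 km, so the target fraction is f = 3500/10550 ≈ 0.332.
Interpolate at f ≈ 0.332 with slerp weights a = sin((1−f)δ)/sin δ ≈ 0.897, b = sin(fδ)/sin δ ≈ 0.524.
p = a·p₁ + b·p₂ ≈ (-0.958, -0.074, -0.277); φ = arcsin(p_z) ≈ -16.07°, λ = atan2(p_y, p_x) ≈ -175.57°.

≈ 16°S, 176°W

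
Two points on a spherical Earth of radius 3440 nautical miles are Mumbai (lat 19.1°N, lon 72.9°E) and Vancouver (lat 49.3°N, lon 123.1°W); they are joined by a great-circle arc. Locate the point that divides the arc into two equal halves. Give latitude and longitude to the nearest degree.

Write both endpoints as unit vectors p₁, p₂ with components (cos φ cos λ, cos φ sin λ, sin φ).
The central angle between the endpoints is δ = arccos(p₁·p₂) ≈ 1.922 rad (110.1°).
Interpolate at f = 1/2 with slerp weights a = sin((1−f)δ)/sin δ ≈ 0.873, b = sin(fδ)/sin δ ≈ 0.873.
p = a·p₁ + b·p₂ ≈ (-0.068, 0.312, 0.948); φ = arcsin(p_z) ≈ 71.39°, λ = atan2(p_y, p_x) ≈ 102.37°.

≈ lat 71°N, lon 102°E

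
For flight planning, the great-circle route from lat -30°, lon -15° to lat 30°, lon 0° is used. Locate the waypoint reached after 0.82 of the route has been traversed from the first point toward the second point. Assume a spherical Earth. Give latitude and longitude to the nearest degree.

≈ lat 19°, lon -3°

From cos δ = sin φ₁ sin φ₂ + cos φ₁ cos φ₂ cos Δλ, the central angle is δ ≈ 1.076 rad (61.7°).
Interpolate at f = 0.82 with slerp weights a = sin((1−f)δ)/sin δ ≈ 0.219, b = sin(fδ)/sin δ ≈ 0.878.
p = a·p₁ + b·p₂ ≈ (0.943, -0.049, 0.329); φ = arcsin(p_z) ≈ 19.23°, λ = atan2(p_y, p_x) ≈ -2.98°.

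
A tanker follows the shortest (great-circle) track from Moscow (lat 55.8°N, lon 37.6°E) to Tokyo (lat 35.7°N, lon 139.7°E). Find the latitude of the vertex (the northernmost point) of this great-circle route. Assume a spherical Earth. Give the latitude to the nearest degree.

The great circle lies in the plane with unit normal n̂ = (p₁ × p₂)/|p₁ × p₂|.
Here n̂_z ≈ +0.484; the vertex latitude is φ_max = arccos|n̂_z| ≈ 61.1°.
Check via Clairaut: cos φ_max = |cos φ₁| · sin C = cos(55.8°)·sin(59.4°) ≈ 0.484, again giving ≈ 61.1°.

≈ 61°N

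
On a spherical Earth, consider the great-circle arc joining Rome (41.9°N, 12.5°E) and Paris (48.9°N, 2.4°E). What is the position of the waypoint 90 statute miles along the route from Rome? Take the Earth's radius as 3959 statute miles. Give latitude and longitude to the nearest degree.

Convert each endpoint to a unit vector on the sphere (x = cos φ cos λ, y = cos φ sin λ, z = sin φ).
The central angle between the endpoints is δ = arccos(p₁·p₂) ≈ 0.174 rad (9.9°). The total great-circle distance is δ·R ≈ 0.174 × 3959 ≈ 687 mi, so the target fraction is f = 90/687 ≈ 0.131.
Interpolate at f ≈ 0.131 with slerp weights a = sin((1−f)δ)/sin δ ≈ 0.870, b = sin(fδ)/sin δ ≈ 0.132.
p = a·p₁ + b·p₂ ≈ (0.719, 0.144, 0.680); φ = arcsin(p_z) ≈ 42.86°, λ = atan2(p_y, p_x) ≈ 11.31°.

≈ 43°N, 11°E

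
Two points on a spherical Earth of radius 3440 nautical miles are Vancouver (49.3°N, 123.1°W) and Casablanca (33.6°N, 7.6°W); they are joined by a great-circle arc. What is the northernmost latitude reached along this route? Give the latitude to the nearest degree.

≈ 60°N

The great circle lies in the plane with unit normal n̂ = (p₁ × p₂)/|p₁ × p₂|.
Here n̂_z ≈ +0.499; the vertex latitude is φ_max = arccos|n̂_z| ≈ 60.1°.
Check via Clairaut: cos φ_max = |cos φ₁| · sin C = cos(49.3°)·sin(49.9°) ≈ 0.499, again giving ≈ 60.1°.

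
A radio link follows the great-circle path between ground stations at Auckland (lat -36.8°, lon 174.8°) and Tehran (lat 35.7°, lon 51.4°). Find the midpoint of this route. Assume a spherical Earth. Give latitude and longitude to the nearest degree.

Convert each endpoint to a unit vector on the sphere (x = cos φ cos λ, y = cos φ sin λ, z = sin φ).
The central angle between the endpoints is δ = arccos(p₁·p₂) ≈ 2.357 rad (135.0°).
Interpolate at f = 1/2 with slerp weights a = sin((1−f)δ)/sin δ ≈ 1.307, b = sin(fδ)/sin δ ≈ 1.307.
p = a·p₁ + b·p₂ ≈ (-0.380, 0.925, -0.020); φ = arcsin(p_z) ≈ -1.16°, λ = atan2(p_y, p_x) ≈ 112.35°.

≈ lat -1°, lon 112°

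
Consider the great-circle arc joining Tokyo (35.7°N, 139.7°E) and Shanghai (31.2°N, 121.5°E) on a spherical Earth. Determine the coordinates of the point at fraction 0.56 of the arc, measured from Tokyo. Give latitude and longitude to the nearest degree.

≈ 34°N, 129°E

From cos δ = sin φ₁ sin φ₂ + cos φ₁ cos φ₂ cos Δλ, the central angle is δ ≈ 0.276 rad (15.8°).
Interpolate at f = 0.56 with slerp weights a = sin((1−f)δ)/sin δ ≈ 0.445, b = sin(fδ)/sin δ ≈ 0.565.
p = a·p₁ + b·p₂ ≈ (-0.528, 0.645, 0.552); φ = arcsin(p_z) ≈ 33.51°, λ = atan2(p_y, p_x) ≈ 129.27°.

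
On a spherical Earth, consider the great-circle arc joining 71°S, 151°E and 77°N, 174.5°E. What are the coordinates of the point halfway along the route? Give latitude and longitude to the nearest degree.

Convert each endpoint to a unit vector on the sphere (x = cos φ cos λ, y = cos φ sin λ, z = sin φ).
The central angle between the endpoints is δ = arccos(p₁·p₂) ≈ 2.595 rad (148.7°).
Interpolate at f = 1/2 with slerp weights a = sin((1−f)δ)/sin δ ≈ 1.851, b = sin(fδ)/sin δ ≈ 1.851.
p = a·p₁ + b·p₂ ≈ (-0.942, 0.332, 0.053); φ = arcsin(p_z) ≈ 3.06°, λ = atan2(p_y, p_x) ≈ 160.57°.

≈ 3°N, 161°E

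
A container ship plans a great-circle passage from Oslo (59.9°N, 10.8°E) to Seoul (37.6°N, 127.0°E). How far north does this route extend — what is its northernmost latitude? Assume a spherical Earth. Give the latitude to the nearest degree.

≈ 68°N

The great circle lies in the plane with unit normal n̂ = (p₁ × p₂)/|p₁ × p₂|.
Here n̂_z ≈ +0.381; the vertex latitude is φ_max = arccos|n̂_z| ≈ 67.6°.
Check via Clairaut: cos φ_max = |cos φ₁| · sin C = cos(59.9°)·sin(49.4°) ≈ 0.381, again giving ≈ 67.6°.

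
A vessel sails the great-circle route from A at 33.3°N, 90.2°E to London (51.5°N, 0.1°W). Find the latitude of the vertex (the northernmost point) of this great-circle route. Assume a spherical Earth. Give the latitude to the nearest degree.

The great circle lies in the plane with unit normal n̂ = (p₁ × p₂)/|p₁ × p₂|.
Here n̂_z ≈ -0.575; the vertex latitude is φ_max = arccos|n̂_z| ≈ 54.9°.
Check via Clairaut: cos φ_max = |cos φ₁| · sin C = cos(33.3°)·sin(43.5°) ≈ 0.575, again giving ≈ 54.9°.

≈ 55°N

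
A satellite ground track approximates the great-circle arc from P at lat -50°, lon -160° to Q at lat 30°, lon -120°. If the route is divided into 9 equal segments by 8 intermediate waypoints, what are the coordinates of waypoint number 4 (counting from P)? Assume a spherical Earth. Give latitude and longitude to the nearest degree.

≈ lat -15°, lon -139°

Convert each endpoint to a unit vector on the sphere (x = cos φ cos λ, y = cos φ sin λ, z = sin φ).
The central angle between the endpoints is δ = arccos(p₁·p₂) ≈ 1.527 rad (87.5°).
Interpolate at f = 4/9 with slerp weights a = sin((1−f)δ)/sin δ ≈ 0.751, b = sin(fδ)/sin δ ≈ 0.628.
p = a·p₁ + b·p₂ ≈ (-0.726, -0.636, -0.261); φ = arcsin(p_z) ≈ -15.13°, λ = atan2(p_y, p_x) ≈ -138.75°.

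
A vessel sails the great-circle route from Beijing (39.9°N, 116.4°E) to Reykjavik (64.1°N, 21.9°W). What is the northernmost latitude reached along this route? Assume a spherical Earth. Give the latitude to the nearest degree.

The great circle lies in the plane with unit normal n̂ = (p₁ × p₂)/|p₁ × p₂|.
Here n̂_z ≈ -0.236; the vertex latitude is φ_max = arccos|n̂_z| ≈ 76.4°.
Check via Clairaut: cos φ_max = |cos φ₁| · sin C = cos(39.9°)·sin(17.9°) ≈ 0.236, again giving ≈ 76.4°.

≈ 76°N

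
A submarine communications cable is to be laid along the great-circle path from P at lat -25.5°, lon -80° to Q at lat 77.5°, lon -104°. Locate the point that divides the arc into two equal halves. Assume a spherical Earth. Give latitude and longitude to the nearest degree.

≈ lat 26°, lon -85°

Write both endpoints as unit vectors p₁, p₂ with components (cos φ cos λ, cos φ sin λ, sin φ).
The central angle between the endpoints is δ = arccos(p₁·p₂) ≈ 1.815 rad (104.0°).
Interpolate at f = 1/2 with slerp weights a = sin((1−f)δ)/sin δ ≈ 0.812, b = sin(fδ)/sin δ ≈ 0.812.
p = a·p₁ + b·p₂ ≈ (0.085, -0.892, 0.443); φ = arcsin(p_z) ≈ 26.31°, λ = atan2(p_y, p_x) ≈ -84.57°.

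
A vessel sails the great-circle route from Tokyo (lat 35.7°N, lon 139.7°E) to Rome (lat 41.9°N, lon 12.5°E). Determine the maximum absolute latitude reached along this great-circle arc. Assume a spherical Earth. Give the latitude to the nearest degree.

≈ 61°N

The great circle lies in the plane with unit normal n̂ = (p₁ × p₂)/|p₁ × p₂|.
Here n̂_z ≈ -0.482; the vertex latitude is φ_max = arccos|n̂_z| ≈ 61.2°.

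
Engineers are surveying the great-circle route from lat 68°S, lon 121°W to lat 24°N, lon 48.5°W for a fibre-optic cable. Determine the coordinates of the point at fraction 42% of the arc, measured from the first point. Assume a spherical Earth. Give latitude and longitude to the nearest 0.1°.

Convert each endpoint to a unit vector on the sphere (x = cos φ cos λ, y = cos φ sin λ, z = sin φ).
The central angle between the endpoints is δ = arccos(p₁·p₂) ≈ 1.849 rad (105.9°).
Interpolate at f = 0.42 with slerp weights a = sin((1−f)δ)/sin δ ≈ 0.913, b = sin(fδ)/sin δ ≈ 0.729.
p = a·p₁ + b·p₂ ≈ (0.265, -0.792, -0.550); φ = arcsin(p_z) ≈ -33.39°, λ = atan2(p_y, p_x) ≈ -71.50°.

≈ lat 33.4°S, lon 71.5°W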